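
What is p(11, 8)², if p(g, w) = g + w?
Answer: 361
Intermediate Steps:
p(11, 8)² = (11 + 8)² = 19² = 361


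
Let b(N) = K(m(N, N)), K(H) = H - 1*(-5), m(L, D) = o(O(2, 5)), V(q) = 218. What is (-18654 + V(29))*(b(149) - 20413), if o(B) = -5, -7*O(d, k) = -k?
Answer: 376334068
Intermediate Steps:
O(d, k) = k/7 (O(d, k) = -(-1)*k/7 = k/7)
m(L, D) = -5
K(H) = 5 + H (K(H) = H + 5 = 5 + H)
b(N) = 0 (b(N) = 5 - 5 = 0)
(-18654 + V(29))*(b(149) - 20413) = (-18654 + 218)*(0 - 20413) = -18436*(-20413) = 376334068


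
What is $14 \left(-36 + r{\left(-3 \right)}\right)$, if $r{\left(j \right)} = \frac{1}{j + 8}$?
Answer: $- \frac{2506}{5} \approx -501.2$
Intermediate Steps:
$r{\left(j \right)} = \frac{1}{8 + j}$
$14 \left(-36 + r{\left(-3 \right)}\right) = 14 \left(-36 + \frac{1}{8 - 3}\right) = 14 \left(-36 + \frac{1}{5}\right) = 14 \left(- \frac{179}{5}\right) = - \frac{2506}{5}$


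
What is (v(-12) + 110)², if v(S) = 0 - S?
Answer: 14884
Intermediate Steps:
v(S) = -S
(v(-12) + 110)² = (-1*(-12) + 110)² = (12 + 110)² = 122² = 14884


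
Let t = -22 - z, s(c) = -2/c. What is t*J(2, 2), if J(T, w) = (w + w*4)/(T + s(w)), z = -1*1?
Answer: -210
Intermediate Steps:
z = -1
J(T, w) = 5*w/(T - 2/w) (J(T, w) = (w + w*4)/(T - 2/w) = (w + 4*w)/(T - 2/w) = (5*w)/(T - 2/w) = 5*w/(T - 2/w))
t = -21 (t = -22 - 1*(-1) = -22 + 1 = -21)
t*J(2, 2) = -105*2²/(-2 + 2*2) = -105*4/(-2 + 4) = -105*4/2 = -21*10 = -210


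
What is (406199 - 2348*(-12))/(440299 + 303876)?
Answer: 17375/29767 ≈ 0.58370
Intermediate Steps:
(406199 - 2348*(-12))/(440299 + 303876) = (406199 + 28176)/744175 = 434375*(1/744175) = 17375/29767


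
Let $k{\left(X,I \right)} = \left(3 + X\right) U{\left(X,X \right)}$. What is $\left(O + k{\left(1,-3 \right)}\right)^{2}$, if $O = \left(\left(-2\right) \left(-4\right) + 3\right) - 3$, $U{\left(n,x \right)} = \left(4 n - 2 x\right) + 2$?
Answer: $576$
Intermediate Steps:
$U{\left(n,x \right)} = 2 - 2 x + 4 n$ ($U{\left(n,x \right)} = \left(- 2 x + 4 n\right) + 2 = 2 - 2 x + 4 n$)
$k{\left(X,I \right)} = \left(2 + 2 X\right) \left(3 + X\right)$ ($k{\left(X,I \right)} = \left(3 + X\right) \left(2 - 2 X + 4 X\right) = \left(3 + X\right) \left(2 + 2 X\right) = \left(2 + 2 X\right) \left(3 + X\right)$)
$O = 8$ ($O = \left(8 + 3\right) - 3 = 11 - 3 = 8$)
$\left(O + k{\left(1,-3 \right)}\right)^{2} = \left(8 + 2 \left(1 + 1\right) \left(3 + 1\right)\right)^{2} = \left(8 + 2 \cdot 2 \cdot 4\right)^{2} = \left(8 + 16\right)^{2} = 24^{2} = 576$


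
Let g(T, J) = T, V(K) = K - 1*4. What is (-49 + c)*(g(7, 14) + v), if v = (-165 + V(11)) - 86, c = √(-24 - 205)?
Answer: 11613 - 237*I*√229 ≈ 11613.0 - 3586.5*I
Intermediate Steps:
V(K) = -4 + K (V(K) = K - 4 = -4 + K)
c = I*√229 (c = √(-229) = I*√229 ≈ 15.133*I)
v = -244 (v = (-165 + (-4 + 11)) - 86 = (-165 + 7) - 86 = -158 - 86 = -244)
(-49 + c)*(g(7, 14) + v) = (-49 + I*√229)*(7 - 244) = (-49 + I*√229)*(-237) = 11613 - 237*I*√229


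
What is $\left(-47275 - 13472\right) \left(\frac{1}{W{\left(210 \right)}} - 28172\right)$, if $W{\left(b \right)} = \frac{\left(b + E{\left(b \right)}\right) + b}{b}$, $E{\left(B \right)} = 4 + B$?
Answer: $\frac{542496162993}{317} \approx 1.7113 \cdot 10^{9}$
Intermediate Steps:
$W{\left(b \right)} = \frac{4 + 3 b}{b}$ ($W{\left(b \right)} = \frac{\left(b + \left(4 + b\right)\right) + b}{b} = \frac{\left(4 + 2 b\right) + b}{b} = \frac{4 + 3 b}{b}$)
$\left(-47275 - 13472\right) \left(\frac{1}{W{\left(210 \right)}} - 28172\right) = \left(-47275 - 13472\right) \left(\frac{1}{3 + \frac{4}{210}} - 28172\right) = - 60747 \left(\frac{1}{3 + 4 \cdot \frac{1}{210}} - 28172\right) = - 60747 \left(\frac{1}{3 + \frac{2}{105}} - 28172\right) = - 60747 \left(\frac{1}{\frac{317}{105}} - 28172\right) = - 60747 \left(\frac{105}{317} - 28172\right) = \left(-60747\right) \left(- \frac{8930419}{317}\right) = \frac{542496162993}{317}$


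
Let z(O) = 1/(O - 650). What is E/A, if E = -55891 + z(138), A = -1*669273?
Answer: 9538731/114222592 ≈ 0.083510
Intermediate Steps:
z(O) = 1/(-650 + O)
A = -669273
E = -28616193/512 (E = -55891 + 1/(-650 + 138) = -55891 + 1/(-512) = -55891 - 1/512 = -28616193/512 ≈ -55891.)
E/A = -28616193/512/(-669273) = -28616193/512*(-1/669273) = 9538731/114222592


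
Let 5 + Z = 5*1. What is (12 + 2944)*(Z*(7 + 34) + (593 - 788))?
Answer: -576420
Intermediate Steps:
Z = 0 (Z = -5 + 5*1 = -5 + 5 = 0)
(12 + 2944)*(Z*(7 + 34) + (593 - 788)) = (12 + 2944)*(0*(7 + 34) + (593 - 788)) = 2956*(0*41 - 195) = 2956*(0 - 195) = 2956*(-195) = -576420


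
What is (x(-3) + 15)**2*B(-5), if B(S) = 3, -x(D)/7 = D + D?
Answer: 9747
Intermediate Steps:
x(D) = -14*D (x(D) = -7*(D + D) = -14*D)
(x(-3) + 15)**2*B(-5) = (-14*(-3) + 15)**2*3 = (42 + 15)**2*3 = 57**2*3 = 3249*3 = 9747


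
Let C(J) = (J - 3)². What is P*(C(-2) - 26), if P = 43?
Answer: -43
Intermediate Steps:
C(J) = (-3 + J)²
P*(C(-2) - 26) = 43*((-3 - 2)² - 26) = 43*((-5)² - 26) = 43*(25 - 26) = 43*(-1) = -43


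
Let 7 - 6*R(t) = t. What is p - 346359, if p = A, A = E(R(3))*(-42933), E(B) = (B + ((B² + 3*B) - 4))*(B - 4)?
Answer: -4262111/9 ≈ -4.7357e+5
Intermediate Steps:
R(t) = 7/6 - t/6
E(B) = (-4 + B)*(-4 + B² + 4*B) (E(B) = (B + (-4 + B² + 3*B))*(-4 + B) = (-4 + B² + 4*B)*(-4 + B) = (-4 + B)*(-4 + B² + 4*B))
A = -1144880/9 (A = (16 + (7/6 - ⅙*3)³ - 20*(7/6 - ⅙*3))*(-42933) = (16 + (7/6 - ½)³ - 20*(7/6 - ½))*(-42933) = (16 + (⅔)³ - 20*⅔)*(-42933) = (16 + 8/27 - 40/3)*(-42933) = (80/27)*(-42933) = -1144880/9 ≈ -1.2721e+5)
p = -1144880/9 ≈ -1.2721e+5
p - 346359 = -1144880/9 - 346359 = -4262111/9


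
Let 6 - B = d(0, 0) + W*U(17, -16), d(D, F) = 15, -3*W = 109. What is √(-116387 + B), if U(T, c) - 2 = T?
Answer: I*√1041351/3 ≈ 340.16*I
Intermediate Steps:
W = -109/3 (W = -⅓*109 = -109/3 ≈ -36.333)
U(T, c) = 2 + T
B = 2044/3 (B = 6 - (15 - 109*(2 + 17)/3) = 6 - (15 - 109/3*19) = 6 - (15 - 2071/3) = 6 - 1*(-2026/3) = 6 + 2026/3 = 2044/3 ≈ 681.33)
√(-116387 + B) = √(-116387 + 2044/3) = √(-347117/3) = I*√1041351/3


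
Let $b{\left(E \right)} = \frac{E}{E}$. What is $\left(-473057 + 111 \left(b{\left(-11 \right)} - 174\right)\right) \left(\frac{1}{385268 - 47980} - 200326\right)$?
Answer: $\frac{8315201265233655}{84322} \approx 9.8612 \cdot 10^{10}$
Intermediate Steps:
$b{\left(E \right)} = 1$
$\left(-473057 + 111 \left(b{\left(-11 \right)} - 174\right)\right) \left(\frac{1}{385268 - 47980} - 200326\right) = \left(-473057 + 111 \left(1 - 174\right)\right) \left(\frac{1}{385268 - 47980} - 200326\right) = \left(-473057 + 111 \left(-173\right)\right) \left(\frac{1}{337288} - 200326\right) = \left(-473057 - 19203\right) \left(\frac{1}{337288} - 200326\right) = \left(-492260\right) \left(- \frac{67567555887}{337288}\right) = \frac{8315201265233655}{84322}$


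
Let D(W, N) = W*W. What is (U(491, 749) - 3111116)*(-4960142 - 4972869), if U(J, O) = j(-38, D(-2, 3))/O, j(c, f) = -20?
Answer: 23146159536916944/749 ≈ 3.0903e+13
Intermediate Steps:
D(W, N) = W²
U(J, O) = -20/O
(U(491, 749) - 3111116)*(-4960142 - 4972869) = (-20/749 - 3111116)*(-4960142 - 4972869) = (-20*1/749 - 3111116)*(-9933011) = (-20/749 - 3111116)*(-9933011) = -2330225904/749*(-9933011) = 23146159536916944/749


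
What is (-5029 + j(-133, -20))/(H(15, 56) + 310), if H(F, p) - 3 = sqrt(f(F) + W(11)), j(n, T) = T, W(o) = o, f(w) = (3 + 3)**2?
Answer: -143667/8902 + 459*sqrt(47)/8902 ≈ -15.785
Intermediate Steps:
f(w) = 36 (f(w) = 6**2 = 36)
H(F, p) = 3 + sqrt(47) (H(F, p) = 3 + sqrt(36 + 11) = 3 + sqrt(47))
(-5029 + j(-133, -20))/(H(15, 56) + 310) = (-5029 - 20)/((3 + sqrt(47)) + 310) = -5049/(313 + sqrt(47))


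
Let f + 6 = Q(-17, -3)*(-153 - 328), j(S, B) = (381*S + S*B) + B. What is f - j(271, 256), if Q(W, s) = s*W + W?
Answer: -189243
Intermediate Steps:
j(S, B) = B + 381*S + B*S (j(S, B) = (381*S + B*S) + B = B + 381*S + B*S)
Q(W, s) = W + W*s (Q(W, s) = W*s + W = W + W*s)
f = -16360 (f = -6 + (-17*(1 - 3))*(-153 - 328) = -6 - 17*(-2)*(-481) = -6 + 34*(-481) = -6 - 16354 = -16360)
f - j(271, 256) = -16360 - (256 + 381*271 + 256*271) = -16360 - (256 + 103251 + 69376) = -16360 - 1*172883 = -16360 - 172883 = -189243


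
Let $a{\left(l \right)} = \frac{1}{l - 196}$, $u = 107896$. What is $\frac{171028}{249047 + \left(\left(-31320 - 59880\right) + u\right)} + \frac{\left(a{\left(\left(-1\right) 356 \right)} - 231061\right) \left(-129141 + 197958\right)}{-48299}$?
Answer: $\frac{777504468312887069}{2361662292888} \approx 3.2922 \cdot 10^{5}$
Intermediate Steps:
$a{\left(l \right)} = \frac{1}{-196 + l}$
$\frac{171028}{249047 + \left(\left(-31320 - 59880\right) + u\right)} + \frac{\left(a{\left(\left(-1\right) 356 \right)} - 231061\right) \left(-129141 + 197958\right)}{-48299} = \frac{171028}{249047 + \left(\left(-31320 - 59880\right) + 107896\right)} + \frac{\left(\frac{1}{-196 - 356} - 231061\right) \left(-129141 + 197958\right)}{-48299} = \frac{171028}{249047 + \left(-91200 + 107896\right)} + \left(\frac{1}{-196 - 356} - 231061\right) 68817 \left(- \frac{1}{48299}\right) = \frac{171028}{249047 + 16696} + \left(\frac{1}{-552} - 231061\right) 68817 \left(- \frac{1}{48299}\right) = \frac{171028}{265743} + \left(- \frac{1}{552} - 231061\right) 68817 \left(- \frac{1}{48299}\right) = 171028 \cdot \frac{1}{265743} + \left(- \frac{127545673}{552}\right) 68817 \left(- \frac{1}{48299}\right) = \frac{171028}{265743} - - \frac{2925770192947}{8887016} = \frac{171028}{265743} + \frac{2925770192947}{8887016} = \frac{777504468312887069}{2361662292888}$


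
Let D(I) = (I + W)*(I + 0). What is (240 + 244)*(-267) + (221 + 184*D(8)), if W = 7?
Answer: -106927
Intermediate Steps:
D(I) = I*(7 + I) (D(I) = (I + 7)*(I + 0) = (7 + I)*I = I*(7 + I))
(240 + 244)*(-267) + (221 + 184*D(8)) = (240 + 244)*(-267) + (221 + 184*(8*(7 + 8))) = 484*(-267) + (221 + 184*(8*15)) = -129228 + (221 + 184*120) = -129228 + (221 + 22080) = -129228 + 22301 = -106927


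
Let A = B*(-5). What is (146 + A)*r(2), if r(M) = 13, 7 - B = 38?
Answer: 3913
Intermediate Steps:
B = -31 (B = 7 - 1*38 = 7 - 38 = -31)
A = 155 (A = -31*(-5) = 155)
(146 + A)*r(2) = (146 + 155)*13 = 301*13 = 3913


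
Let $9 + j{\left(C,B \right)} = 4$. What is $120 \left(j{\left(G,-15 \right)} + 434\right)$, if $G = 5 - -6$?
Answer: $51480$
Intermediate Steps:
$G = 11$ ($G = 5 + 6 = 11$)
$j{\left(C,B \right)} = -5$ ($j{\left(C,B \right)} = -9 + 4 = -5$)
$120 \left(j{\left(G,-15 \right)} + 434\right) = 120 \left(-5 + 434\right) = 120 \cdot 429 = 51480$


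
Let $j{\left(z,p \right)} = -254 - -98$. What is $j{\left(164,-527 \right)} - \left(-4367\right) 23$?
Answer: $100285$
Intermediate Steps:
$j{\left(z,p \right)} = -156$ ($j{\left(z,p \right)} = -254 + 98 = -156$)
$j{\left(164,-527 \right)} - \left(-4367\right) 23 = -156 - \left(-4367\right) 23 = -156 - -100441 = -156 + 100441 = 100285$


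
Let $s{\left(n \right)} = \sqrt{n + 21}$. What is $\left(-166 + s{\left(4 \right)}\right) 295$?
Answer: $-47495$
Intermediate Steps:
$s{\left(n \right)} = \sqrt{21 + n}$
$\left(-166 + s{\left(4 \right)}\right) 295 = \left(-166 + \sqrt{21 + 4}\right) 295 = \left(-166 + \sqrt{25}\right) 295 = \left(-166 + 5\right) 295 = \left(-161\right) 295 = -47495$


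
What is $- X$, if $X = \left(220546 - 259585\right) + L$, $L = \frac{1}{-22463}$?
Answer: $\frac{876933058}{22463} \approx 39039.0$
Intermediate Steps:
$L = - \frac{1}{22463} \approx -4.4518 \cdot 10^{-5}$
$X = - \frac{876933058}{22463}$ ($X = \left(220546 - 259585\right) - \frac{1}{22463} = -39039 - \frac{1}{22463} = - \frac{876933058}{22463} \approx -39039.0$)
$- X = \left(-1\right) \left(- \frac{876933058}{22463}\right) = \frac{876933058}{22463}$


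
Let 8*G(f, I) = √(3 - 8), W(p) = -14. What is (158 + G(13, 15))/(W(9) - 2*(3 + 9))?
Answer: -79/19 - I*√5/304 ≈ -4.1579 - 0.0073555*I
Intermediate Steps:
G(f, I) = I*√5/8 (G(f, I) = √(3 - 8)/8 = √(-5)/8 = (I*√5)/8 = I*√5/8)
(158 + G(13, 15))/(W(9) - 2*(3 + 9)) = (158 + I*√5/8)/(-14 - 2*(3 + 9)) = (158 + I*√5/8)/(-14 - 2*12) = (158 + I*√5/8)/(-14 - 24) = (158 + I*√5/8)/(-38) = (158 + I*√5/8)*(-1/38) = -79/19 - I*√5/304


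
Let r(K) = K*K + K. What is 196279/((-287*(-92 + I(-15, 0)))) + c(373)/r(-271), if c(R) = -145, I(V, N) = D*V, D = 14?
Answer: 717458335/317096829 ≈ 2.2626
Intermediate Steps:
I(V, N) = 14*V
r(K) = K + K**2 (r(K) = K**2 + K = K + K**2)
196279/((-287*(-92 + I(-15, 0)))) + c(373)/r(-271) = 196279/((-287*(-92 + 14*(-15)))) - 145*(-1/(271*(1 - 271))) = 196279/((-287*(-92 - 210))) - 145/((-271*(-270))) = 196279/((-287*(-302))) - 145/73170 = 196279/86674 - 145*1/73170 = 196279*(1/86674) - 29/14634 = 196279/86674 - 29/14634 = 717458335/317096829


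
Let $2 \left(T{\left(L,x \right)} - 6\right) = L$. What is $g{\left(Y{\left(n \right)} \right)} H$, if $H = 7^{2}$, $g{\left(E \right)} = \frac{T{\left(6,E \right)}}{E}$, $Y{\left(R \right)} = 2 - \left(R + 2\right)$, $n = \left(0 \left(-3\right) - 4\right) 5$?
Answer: $\frac{441}{20} \approx 22.05$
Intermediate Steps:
$T{\left(L,x \right)} = 6 + \frac{L}{2}$
$n = -20$ ($n = \left(0 - 4\right) 5 = \left(-4\right) 5 = -20$)
$Y{\left(R \right)} = - R$ ($Y{\left(R \right)} = 2 - \left(2 + R\right) = - R$)
$g{\left(E \right)} = \frac{9}{E}$ ($g{\left(E \right)} = \frac{6 + \frac{1}{2} \cdot 6}{E} = \frac{6 + 3}{E} = \frac{9}{E}$)
$H = 49$
$g{\left(Y{\left(n \right)} \right)} H = \frac{9}{\left(-1\right) \left(-20\right)} 49 = \frac{9}{20} \cdot 49 = \frac{441}{20}$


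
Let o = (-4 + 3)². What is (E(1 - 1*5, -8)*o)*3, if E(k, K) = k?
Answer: -12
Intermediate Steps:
o = 1 (o = (-1)² = 1)
(E(1 - 1*5, -8)*o)*3 = ((1 - 1*5)*1)*3 = ((1 - 5)*1)*3 = -4*1*3 = -4*3 = -12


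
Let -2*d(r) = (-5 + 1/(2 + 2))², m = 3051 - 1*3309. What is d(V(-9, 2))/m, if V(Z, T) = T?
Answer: 361/8256 ≈ 0.043726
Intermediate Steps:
m = -258 (m = 3051 - 3309 = -258)
d(r) = -361/32 (d(r) = -(-5 + 1/(2 + 2))²/2 = -(-5 + 1/4)²/2 = -(-5 + ¼)²/2 = -(-19/4)²/2 = -½*361/16 = -361/32)
d(V(-9, 2))/m = -361/32/(-258) = -361/32*(-1/258) = 361/8256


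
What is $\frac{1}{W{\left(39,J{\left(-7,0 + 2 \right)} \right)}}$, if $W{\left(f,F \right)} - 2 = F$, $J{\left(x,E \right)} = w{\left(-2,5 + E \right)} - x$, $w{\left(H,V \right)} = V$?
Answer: $\frac{1}{16} \approx 0.0625$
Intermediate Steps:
$J{\left(x,E \right)} = 5 + E - x$ ($J{\left(x,E \right)} = \left(5 + E\right) - x = 5 + E - x$)
$W{\left(f,F \right)} = 2 + F$
$\frac{1}{W{\left(39,J{\left(-7,0 + 2 \right)} \right)}} = \frac{1}{2 + \left(5 + \left(0 + 2\right) - -7\right)} = \frac{1}{2 + \left(5 + 2 + 7\right)} = \frac{1}{2 + 14} = \frac{1}{16}$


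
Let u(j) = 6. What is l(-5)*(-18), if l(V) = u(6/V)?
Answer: -108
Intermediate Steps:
l(V) = 6
l(-5)*(-18) = 6*(-18) = -108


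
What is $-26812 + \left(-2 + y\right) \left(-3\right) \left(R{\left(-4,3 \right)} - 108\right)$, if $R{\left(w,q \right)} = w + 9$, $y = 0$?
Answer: $-27430$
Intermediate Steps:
$R{\left(w,q \right)} = 9 + w$
$-26812 + \left(-2 + y\right) \left(-3\right) \left(R{\left(-4,3 \right)} - 108\right) = -26812 + \left(-2 + 0\right) \left(-3\right) \left(\left(9 - 4\right) - 108\right) = -26812 + \left(-2\right) \left(-3\right) \left(5 - 108\right) = -26812 + 6 \left(-103\right) = -26812 - 618 = -27430$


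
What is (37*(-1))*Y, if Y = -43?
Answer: 1591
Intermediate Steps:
(37*(-1))*Y = (37*(-1))*(-43) = -37*(-43) = 1591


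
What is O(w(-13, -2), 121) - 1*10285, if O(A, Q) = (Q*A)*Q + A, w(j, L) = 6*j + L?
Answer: -1181645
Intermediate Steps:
w(j, L) = L + 6*j
O(A, Q) = A + A*Q² (O(A, Q) = (A*Q)*Q + A = A*Q² + A = A + A*Q²)
O(w(-13, -2), 121) - 1*10285 = (-2 + 6*(-13))*(1 + 121²) - 1*10285 = (-2 - 78)*(1 + 14641) - 10285 = -80*14642 - 10285 = -1171360 - 10285 = -1181645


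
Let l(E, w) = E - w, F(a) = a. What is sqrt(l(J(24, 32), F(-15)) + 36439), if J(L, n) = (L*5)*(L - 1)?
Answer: sqrt(39214) ≈ 198.03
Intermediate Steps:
J(L, n) = 5*L*(-1 + L) (J(L, n) = (5*L)*(-1 + L) = 5*L*(-1 + L))
sqrt(l(J(24, 32), F(-15)) + 36439) = sqrt((5*24*(-1 + 24) - 1*(-15)) + 36439) = sqrt((5*24*23 + 15) + 36439) = sqrt((2760 + 15) + 36439) = sqrt(2775 + 36439) = sqrt(39214)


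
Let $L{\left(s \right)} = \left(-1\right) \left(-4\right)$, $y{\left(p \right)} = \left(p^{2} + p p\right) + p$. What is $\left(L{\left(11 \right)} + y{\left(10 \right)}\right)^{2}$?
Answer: $45796$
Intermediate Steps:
$y{\left(p \right)} = p + 2 p^{2}$ ($y{\left(p \right)} = \left(p^{2} + p^{2}\right) + p = 2 p^{2} + p = p + 2 p^{2}$)
$L{\left(s \right)} = 4$
$\left(L{\left(11 \right)} + y{\left(10 \right)}\right)^{2} = \left(4 + 10 \left(1 + 2 \cdot 10\right)\right)^{2} = \left(4 + 10 \left(1 + 20\right)\right)^{2} = \left(4 + 10 \cdot 21\right)^{2} = \left(4 + 210\right)^{2} = 214^{2} = 45796$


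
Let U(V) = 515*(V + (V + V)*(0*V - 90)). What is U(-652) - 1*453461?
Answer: 59651159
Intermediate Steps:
U(V) = -92185*V (U(V) = 515*(V + (2*V)*(0 - 90)) = 515*(V + (2*V)*(-90)) = 515*(V - 180*V) = 515*(-179*V) = -92185*V)
U(-652) - 1*453461 = -92185*(-652) - 1*453461 = 60104620 - 453461 = 59651159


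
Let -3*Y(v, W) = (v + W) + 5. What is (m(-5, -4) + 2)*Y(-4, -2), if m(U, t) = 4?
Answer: 2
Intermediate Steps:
Y(v, W) = -5/3 - W/3 - v/3 (Y(v, W) = -((v + W) + 5)/3 = -((W + v) + 5)/3 = -(5 + W + v)/3 = -5/3 - W/3 - v/3)
(m(-5, -4) + 2)*Y(-4, -2) = (4 + 2)*(-5/3 - 1/3*(-2) - 1/3*(-4)) = 6*(-5/3 + 2/3 + 4/3) = 6*(1/3) = 2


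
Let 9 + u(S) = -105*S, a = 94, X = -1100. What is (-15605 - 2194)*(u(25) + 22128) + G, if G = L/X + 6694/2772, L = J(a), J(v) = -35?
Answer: -4809055531249/13860 ≈ -3.4697e+8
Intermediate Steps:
L = -35
G = 33911/13860 (G = -35/(-1100) + 6694/2772 = -35*(-1/1100) + 6694*(1/2772) = 7/220 + 3347/1386 = 33911/13860 ≈ 2.4467)
u(S) = -9 - 105*S
(-15605 - 2194)*(u(25) + 22128) + G = (-15605 - 2194)*((-9 - 105*25) + 22128) + 33911/13860 = -17799*((-9 - 2625) + 22128) + 33911/13860 = -17799*(-2634 + 22128) + 33911/13860 = -17799*19494 + 33911/13860 = -346973706 + 33911/13860 = -4809055531249/13860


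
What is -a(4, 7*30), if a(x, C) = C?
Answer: -210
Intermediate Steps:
-a(4, 7*30) = -7*30 = -1*210 = -210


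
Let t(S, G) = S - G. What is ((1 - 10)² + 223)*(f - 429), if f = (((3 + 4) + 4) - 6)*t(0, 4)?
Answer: -136496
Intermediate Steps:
f = -20 (f = (((3 + 4) + 4) - 6)*(0 - 1*4) = ((7 + 4) - 6)*(0 - 4) = (11 - 6)*(-4) = 5*(-4) = -20)
((1 - 10)² + 223)*(f - 429) = ((1 - 10)² + 223)*(-20 - 429) = ((-9)² + 223)*(-449) = (81 + 223)*(-449) = 304*(-449) = -136496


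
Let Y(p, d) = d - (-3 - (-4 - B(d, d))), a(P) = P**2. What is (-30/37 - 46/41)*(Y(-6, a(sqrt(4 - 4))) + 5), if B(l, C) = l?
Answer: -11728/1517 ≈ -7.7310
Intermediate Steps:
Y(p, d) = -1 (Y(p, d) = d - (-3 - (-4 - d)) = d - (-3 + (4 + d)) = d - (1 + d) = d + (-1 - d) = -1)
(-30/37 - 46/41)*(Y(-6, a(sqrt(4 - 4))) + 5) = (-30/37 - 46/41)*(-1 + 5) = (-30*1/37 - 46*1/41)*4 = (-30/37 - 46/41)*4 = -2932/1517*4 = -11728/1517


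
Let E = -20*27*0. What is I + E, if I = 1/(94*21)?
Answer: 1/1974 ≈ 0.00050659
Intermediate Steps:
I = 1/1974 ≈ 0.00050659
E = 0 (E = -540*0 = 0)
I + E = 1/1974 + 0 = 1/1974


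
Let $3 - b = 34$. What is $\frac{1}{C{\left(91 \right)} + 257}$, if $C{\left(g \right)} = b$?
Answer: $\frac{1}{226} \approx 0.0044248$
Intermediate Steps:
$b = -31$ ($b = 3 - 34 = -31$)
$C{\left(g \right)} = -31$
$\frac{1}{C{\left(91 \right)} + 257} = \frac{1}{-31 + 257} = \frac{1}{226}$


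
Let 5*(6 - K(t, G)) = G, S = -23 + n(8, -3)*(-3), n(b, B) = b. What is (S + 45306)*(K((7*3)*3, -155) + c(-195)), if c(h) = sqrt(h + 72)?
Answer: 1674583 + 45259*I*sqrt(123) ≈ 1.6746e+6 + 5.0195e+5*I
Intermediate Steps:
c(h) = sqrt(72 + h)
S = -47 (S = -23 + 8*(-3) = -23 - 24 = -47)
K(t, G) = 6 - G/5
(S + 45306)*(K((7*3)*3, -155) + c(-195)) = (-47 + 45306)*((6 - 1/5*(-155)) + sqrt(72 - 195)) = 45259*((6 + 31) + sqrt(-123)) = 45259*(37 + I*sqrt(123)) = 1674583 + 45259*I*sqrt(123)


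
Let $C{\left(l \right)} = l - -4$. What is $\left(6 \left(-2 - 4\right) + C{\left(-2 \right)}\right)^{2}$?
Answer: $1156$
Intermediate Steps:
$C{\left(l \right)} = 4 + l$ ($C{\left(l \right)} = l + 4 = 4 + l$)
$\left(6 \left(-2 - 4\right) + C{\left(-2 \right)}\right)^{2} = \left(6 \left(-2 - 4\right) + \left(4 - 2\right)\right)^{2} = \left(6 \left(-6\right) + 2\right)^{2} = \left(-36 + 2\right)^{2} = \left(-34\right)^{2} = 1156$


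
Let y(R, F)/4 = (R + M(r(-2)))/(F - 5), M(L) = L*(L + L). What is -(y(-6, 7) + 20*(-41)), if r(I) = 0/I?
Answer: 832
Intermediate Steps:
r(I) = 0
M(L) = 2*L**2 (M(L) = L*(2*L) = 2*L**2)
y(R, F) = 4*R/(-5 + F) (y(R, F) = 4*((R + 2*0**2)/(F - 5)) = 4*((R + 2*0)/(-5 + F)) = 4*((R + 0)/(-5 + F)) = 4*(R/(-5 + F)) = 4*R/(-5 + F))
-(y(-6, 7) + 20*(-41)) = -(4*(-6)/(-5 + 7) + 20*(-41)) = -(4*(-6)/2 - 820) = -(4*(-6)*(1/2) - 820) = -(-12 - 820) = -1*(-832) = 832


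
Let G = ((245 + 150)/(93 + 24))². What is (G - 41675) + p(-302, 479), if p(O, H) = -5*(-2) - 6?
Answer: -570278294/13689 ≈ -41660.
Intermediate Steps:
p(O, H) = 4 (p(O, H) = 10 - 6 = 4)
G = 156025/13689 (G = (395/117)² = 156025/13689 ≈ 11.398)
(G - 41675) + p(-302, 479) = (156025/13689 - 41675) + 4 = -570333050/13689 + 4 = -570278294/13689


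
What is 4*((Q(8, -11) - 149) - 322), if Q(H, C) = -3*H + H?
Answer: -1948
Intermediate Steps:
Q(H, C) = -2*H
4*((Q(8, -11) - 149) - 322) = 4*((-2*8 - 149) - 322) = 4*((-16 - 149) - 322) = 4*(-165 - 322) = 4*(-487) = -1948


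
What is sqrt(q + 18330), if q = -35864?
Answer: I*sqrt(17534) ≈ 132.42*I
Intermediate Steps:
sqrt(q + 18330) = sqrt(-35864 + 18330) = sqrt(-17534) = I*sqrt(17534)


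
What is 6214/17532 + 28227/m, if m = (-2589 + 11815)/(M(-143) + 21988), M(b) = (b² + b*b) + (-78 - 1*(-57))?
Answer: 3888802779278/20218779 ≈ 1.9234e+5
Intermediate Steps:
M(b) = -21 + 2*b² (M(b) = (b² + b²) + (-78 + 57) = 2*b² - 21 = -21 + 2*b²)
m = 9226/62865 (m = (-2589 + 11815)/((-21 + 2*(-143)²) + 21988) = 9226/((-21 + 2*20449) + 21988) = 9226/((-21 + 40898) + 21988) = 9226/(40877 + 21988) = 9226/62865 ≈ 0.14676)
6214/17532 + 28227/m = 6214/17532 + 28227/(9226/62865) = 6214*(1/17532) + 28227*(62865/9226) = 3107/8766 + 1774490355/9226 = 3888802779278/20218779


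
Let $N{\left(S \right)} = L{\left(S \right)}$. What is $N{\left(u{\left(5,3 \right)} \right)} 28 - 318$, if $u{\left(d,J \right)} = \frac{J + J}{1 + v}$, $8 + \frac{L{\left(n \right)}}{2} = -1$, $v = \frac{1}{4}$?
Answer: $-822$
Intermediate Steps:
$v = \frac{1}{4} \approx 0.25$
$L{\left(n \right)} = -18$ ($L{\left(n \right)} = -16 + 2 \left(-1\right) = -16 - 2 = -18$)
$u{\left(d,J \right)} = \frac{8 J}{5}$ ($u{\left(d,J \right)} = \frac{J + J}{1 + \frac{1}{4}} = \frac{2 J}{\frac{5}{4}} = 2 J \frac{4}{5} = \frac{8 J}{5}$)
$N{\left(S \right)} = -18$
$N{\left(u{\left(5,3 \right)} \right)} 28 - 318 = \left(-18\right) 28 - 318 = -504 - 318 = -822$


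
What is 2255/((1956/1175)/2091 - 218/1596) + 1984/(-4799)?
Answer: -7072641487867586/425901551221 ≈ -16606.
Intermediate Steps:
2255/((1956/1175)/2091 - 218/1596) + 1984/(-4799) = 2255/((1956*(1/1175))*(1/2091) - 218*1/1596) + 1984*(-1/4799) = 2255/((1956/1175)*(1/2091) - 109/798) - 1984/4799 = 2255/(652/818975 - 109/798) - 1984/4799 = 2255/(-88747979/653542050) - 1984/4799 = 2255*(-653542050/88747979) - 1984/4799 = -1473737322750/88747979 - 1984/4799 = -7072641487867586/425901551221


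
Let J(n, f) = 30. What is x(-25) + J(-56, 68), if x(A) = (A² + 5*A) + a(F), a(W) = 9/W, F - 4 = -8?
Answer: 2111/4 ≈ 527.75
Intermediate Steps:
F = -4 (F = 4 - 8 = -4)
x(A) = -9/4 + A² + 5*A (x(A) = (A² + 5*A) + 9/(-4) = (A² + 5*A) + 9*(-¼) = (A² + 5*A) - 9/4 = -9/4 + A² + 5*A)
x(-25) + J(-56, 68) = (-9/4 + (-25)² + 5*(-25)) + 30 = (-9/4 + 625 - 125) + 30 = 1991/4 + 30 = 2111/4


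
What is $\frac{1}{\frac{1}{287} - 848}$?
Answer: $- \frac{287}{243375} \approx -0.0011792$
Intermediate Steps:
$\frac{1}{\frac{1}{287} - 848} = \frac{1}{- \frac{243375}{287}} = - \frac{287}{243375}$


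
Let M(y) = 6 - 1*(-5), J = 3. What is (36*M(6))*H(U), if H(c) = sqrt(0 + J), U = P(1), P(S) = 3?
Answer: 396*sqrt(3) ≈ 685.89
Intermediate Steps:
U = 3
H(c) = sqrt(3) (H(c) = sqrt(0 + 3) = sqrt(3))
M(y) = 11 (M(y) = 6 + 5 = 11)
(36*M(6))*H(U) = (36*11)*sqrt(3) = 396*sqrt(3)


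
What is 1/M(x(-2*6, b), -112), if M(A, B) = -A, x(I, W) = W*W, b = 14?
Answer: -1/196 ≈ -0.0051020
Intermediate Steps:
x(I, W) = W²
1/M(x(-2*6, b), -112) = 1/(-1*14²) = 1/(-1*196) = 1/(-196) = -1/196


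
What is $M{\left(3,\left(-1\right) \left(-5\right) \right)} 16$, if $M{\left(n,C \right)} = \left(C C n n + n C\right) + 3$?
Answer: $3888$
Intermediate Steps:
$M{\left(n,C \right)} = 3 + C n + C^{2} n^{2}$ ($M{\left(n,C \right)} = \left(C^{2} n n + C n\right) + 3 = \left(n C^{2} n + C n\right) + 3 = \left(C^{2} n^{2} + C n\right) + 3 = \left(C n + C^{2} n^{2}\right) + 3 = 3 + C n + C^{2} n^{2}$)
$M{\left(3,\left(-1\right) \left(-5\right) \right)} 16 = \left(3 + \left(-1\right) \left(-5\right) 3 + \left(\left(-1\right) \left(-5\right)\right)^{2} \cdot 3^{2}\right) 16 = \left(3 + 5 \cdot 3 + 5^{2} \cdot 9\right) 16 = \left(3 + 15 + 25 \cdot 9\right) 16 = \left(3 + 15 + 225\right) 16 = 243 \cdot 16 = 3888$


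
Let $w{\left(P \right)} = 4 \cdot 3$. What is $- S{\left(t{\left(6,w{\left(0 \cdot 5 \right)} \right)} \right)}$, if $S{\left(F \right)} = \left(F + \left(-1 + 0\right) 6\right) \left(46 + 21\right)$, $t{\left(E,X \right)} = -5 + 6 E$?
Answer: $-1675$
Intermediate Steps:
$w{\left(P \right)} = 12$
$S{\left(F \right)} = -402 + 67 F$ ($S{\left(F \right)} = \left(F - 6\right) 67 = \left(-6 + F\right) 67 = -402 + 67 F$)
$- S{\left(t{\left(6,w{\left(0 \cdot 5 \right)} \right)} \right)} = - (-402 + 67 \left(-5 + 6 \cdot 6\right)) = - (-402 + 67 \left(-5 + 36\right)) = - (-402 + 67 \cdot 31) = - (-402 + 2077) = \left(-1\right) 1675 = -1675$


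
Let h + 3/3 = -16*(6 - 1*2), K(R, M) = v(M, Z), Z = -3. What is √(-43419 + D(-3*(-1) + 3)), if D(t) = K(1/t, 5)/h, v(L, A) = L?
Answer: 4*I*√458614/13 ≈ 208.37*I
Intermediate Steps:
K(R, M) = M
h = -65 (h = -1 - 16*(6 - 1*2) = -1 - 16*(6 - 2) = -1 - 16*4 = -1 - 64 = -65)
D(t) = -1/13 (D(t) = 5/(-65) = 5*(-1/65) = -1/13)
√(-43419 + D(-3*(-1) + 3)) = √(-43419 - 1/13) = √(-564448/13) = 4*I*√458614/13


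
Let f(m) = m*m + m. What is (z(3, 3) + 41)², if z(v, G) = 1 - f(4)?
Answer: 484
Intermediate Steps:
f(m) = m + m² (f(m) = m² + m = m + m²)
z(v, G) = -19 (z(v, G) = 1 - 4*(1 + 4) = 1 - 4*5 = 1 - 1*20 = 1 - 20 = -19)
(z(3, 3) + 41)² = (-19 + 41)² = 22² = 484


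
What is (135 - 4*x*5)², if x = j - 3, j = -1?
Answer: 46225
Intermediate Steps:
x = -4 (x = -1 - 3 = -4)
(135 - 4*x*5)² = (135 - 4*(-4)*5)² = (135 + 16*5)² = (135 + 80)² = 215² = 46225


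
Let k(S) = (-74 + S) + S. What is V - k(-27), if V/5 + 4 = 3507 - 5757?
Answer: -11142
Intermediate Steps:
V = -11270 (V = -20 + 5*(3507 - 5757) = -20 + 5*(-2250) = -20 - 11250 = -11270)
k(S) = -74 + 2*S
V - k(-27) = -11270 - (-74 + 2*(-27)) = -11270 - (-74 - 54) = -11270 - 1*(-128) = -11270 + 128 = -11142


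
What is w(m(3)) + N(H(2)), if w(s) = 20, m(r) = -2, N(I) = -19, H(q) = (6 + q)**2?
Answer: 1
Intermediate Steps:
w(m(3)) + N(H(2)) = 20 - 19 = 1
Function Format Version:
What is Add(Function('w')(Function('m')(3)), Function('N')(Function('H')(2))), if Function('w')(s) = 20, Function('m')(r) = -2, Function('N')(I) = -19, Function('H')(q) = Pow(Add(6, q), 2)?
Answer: 1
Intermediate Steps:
Add(Function('w')(Function('m')(3)), Function('N')(Function('H')(2))) = Add(20, -19) = 1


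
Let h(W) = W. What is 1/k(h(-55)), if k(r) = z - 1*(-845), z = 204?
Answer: 1/1049 ≈ 0.00095329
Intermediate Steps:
k(r) = 1049 (k(r) = 204 - 1*(-845) = 204 + 845 = 1049)
1/k(h(-55)) = 1/1049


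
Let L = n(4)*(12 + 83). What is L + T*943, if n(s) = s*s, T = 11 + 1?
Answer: 12836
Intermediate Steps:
T = 12
n(s) = s²
L = 1520 (L = 4²*(12 + 83) = 16*95 = 1520)
L + T*943 = 1520 + 12*943 = 1520 + 11316 = 12836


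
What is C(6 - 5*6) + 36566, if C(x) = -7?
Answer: 36559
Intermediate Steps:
C(6 - 5*6) + 36566 = -7 + 36566 = 36559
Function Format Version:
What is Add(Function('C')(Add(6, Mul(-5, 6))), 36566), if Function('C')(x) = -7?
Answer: 36559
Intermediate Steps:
Add(Function('C')(Add(6, Mul(-5, 6))), 36566) = Add(-7, 36566) = 36559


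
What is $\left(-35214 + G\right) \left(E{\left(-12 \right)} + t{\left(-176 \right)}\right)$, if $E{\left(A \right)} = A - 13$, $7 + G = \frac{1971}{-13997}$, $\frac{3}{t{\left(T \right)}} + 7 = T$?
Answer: $\frac{752303210008}{853817} \approx 8.8111 \cdot 10^{5}$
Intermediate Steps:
$t{\left(T \right)} = \frac{3}{-7 + T}$
$G = - \frac{99950}{13997}$ ($G = -7 + \frac{1971}{-13997} = -7 + 1971 \left(- \frac{1}{13997}\right) = -7 - \frac{1971}{13997} = - \frac{99950}{13997} \approx -7.1408$)
$E{\left(A \right)} = -13 + A$
$\left(-35214 + G\right) \left(E{\left(-12 \right)} + t{\left(-176 \right)}\right) = \left(-35214 - \frac{99950}{13997}\right) \left(\left(-13 - 12\right) + \frac{3}{-7 - 176}\right) = - \frac{492990308 \left(-25 + \frac{3}{-183}\right)}{13997} = - \frac{492990308 \left(-25 + 3 \left(- \frac{1}{183}\right)\right)}{13997} = - \frac{492990308 \left(-25 - \frac{1}{61}\right)}{13997} = \left(- \frac{492990308}{13997}\right) \left(- \frac{1526}{61}\right) = \frac{752303210008}{853817}$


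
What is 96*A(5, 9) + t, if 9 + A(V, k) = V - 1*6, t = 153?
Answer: -807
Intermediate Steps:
A(V, k) = -15 + V (A(V, k) = -9 + (V - 1*6) = -9 + (V - 6) = -9 + (-6 + V) = -15 + V)
96*A(5, 9) + t = 96*(-15 + 5) + 153 = 96*(-10) + 153 = -960 + 153 = -807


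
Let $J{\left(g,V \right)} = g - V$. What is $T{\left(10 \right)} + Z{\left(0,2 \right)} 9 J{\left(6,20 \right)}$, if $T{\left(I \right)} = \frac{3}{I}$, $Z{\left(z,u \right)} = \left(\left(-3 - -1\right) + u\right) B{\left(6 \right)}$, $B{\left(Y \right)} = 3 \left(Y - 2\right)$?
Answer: $\frac{3}{10} \approx 0.3$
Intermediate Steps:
$B{\left(Y \right)} = -6 + 3 Y$ ($B{\left(Y \right)} = 3 \left(-2 + Y\right) = -6 + 3 Y$)
$Z{\left(z,u \right)} = -24 + 12 u$ ($Z{\left(z,u \right)} = \left(\left(-3 - -1\right) + u\right) \left(-6 + 3 \cdot 6\right) = \left(\left(-3 + 1\right) + u\right) \left(-6 + 18\right) = \left(-2 + u\right) 12 = -24 + 12 u$)
$T{\left(10 \right)} + Z{\left(0,2 \right)} 9 J{\left(6,20 \right)} = \frac{3}{10} + \left(-24 + 12 \cdot 2\right) 9 \left(6 - 20\right) = 3 \cdot \frac{1}{10} + \left(-24 + 24\right) 9 \left(6 - 20\right) = \frac{3}{10} + 0 \cdot 9 \left(-14\right) = \frac{3}{10} + 0 \left(-14\right) = \frac{3}{10} + 0 = \frac{3}{10}$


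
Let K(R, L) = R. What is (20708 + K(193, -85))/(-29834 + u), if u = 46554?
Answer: 20901/16720 ≈ 1.2501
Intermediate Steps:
(20708 + K(193, -85))/(-29834 + u) = (20708 + 193)/(-29834 + 46554) = 20901/16720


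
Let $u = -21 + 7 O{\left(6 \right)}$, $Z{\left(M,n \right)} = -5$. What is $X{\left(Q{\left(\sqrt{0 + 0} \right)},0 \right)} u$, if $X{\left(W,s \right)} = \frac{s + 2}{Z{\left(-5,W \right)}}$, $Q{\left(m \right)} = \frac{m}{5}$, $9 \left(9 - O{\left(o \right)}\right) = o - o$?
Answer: $- \frac{84}{5} \approx -16.8$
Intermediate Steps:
$O{\left(o \right)} = 9$ ($O{\left(o \right)} = 9 - \frac{o - o}{9} = 9 - 0 = 9 + 0 = 9$)
$Q{\left(m \right)} = \frac{m}{5}$ ($Q{\left(m \right)} = m \frac{1}{5} = \frac{m}{5}$)
$u = 42$ ($u = -21 + 7 \cdot 9 = -21 + 63 = 42$)
$X{\left(W,s \right)} = - \frac{2}{5} - \frac{s}{5}$ ($X{\left(W,s \right)} = \frac{s + 2}{-5} = \left(2 + s\right) \left(- \frac{1}{5}\right) = - \frac{2}{5} - \frac{s}{5}$)
$X{\left(Q{\left(\sqrt{0 + 0} \right)},0 \right)} u = \left(- \frac{2}{5} - 0\right) 42 = \left(- \frac{2}{5} + 0\right) 42 = \left(- \frac{2}{5}\right) 42 = - \frac{84}{5}$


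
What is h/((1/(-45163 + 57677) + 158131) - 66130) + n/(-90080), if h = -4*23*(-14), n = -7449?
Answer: 2005589971759/20741830078240 ≈ 0.096693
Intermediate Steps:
h = 1288 (h = -92*(-14) = 1288)
h/((1/(-45163 + 57677) + 158131) - 66130) + n/(-90080) = 1288/((1/(-45163 + 57677) + 158131) - 66130) - 7449/(-90080) = 1288/((1/12514 + 158131) - 66130) - 7449*(-1/90080) = 1288/((1/12514 + 158131) - 66130) + 7449/90080 = 1288/(1978851335/12514 - 66130) + 7449/90080 = 1288/(1151300515/12514) + 7449/90080 = 1288*(12514/1151300515) + 7449/90080 = 16118032/1151300515 + 7449/90080 = 2005589971759/20741830078240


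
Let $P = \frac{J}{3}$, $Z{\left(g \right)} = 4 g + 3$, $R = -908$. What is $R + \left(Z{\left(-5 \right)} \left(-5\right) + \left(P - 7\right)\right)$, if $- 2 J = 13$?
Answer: $- \frac{4993}{6} \approx -832.17$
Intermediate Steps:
$Z{\left(g \right)} = 3 + 4 g$
$J = - \frac{13}{2}$ ($J = \left(- \frac{1}{2}\right) 13 = - \frac{13}{2} \approx -6.5$)
$P = - \frac{13}{6}$ ($P = - \frac{13}{2 \cdot 3} = \left(- \frac{13}{2}\right) \frac{1}{3} = - \frac{13}{6} \approx -2.1667$)
$R + \left(Z{\left(-5 \right)} \left(-5\right) + \left(P - 7\right)\right) = -908 + \left(\left(3 + 4 \left(-5\right)\right) \left(-5\right) - \frac{55}{6}\right) = -908 + \left(\left(3 - 20\right) \left(-5\right) - \frac{55}{6}\right) = -908 - - \frac{455}{6} = -908 + \left(85 - \frac{55}{6}\right) = -908 + \frac{455}{6} = - \frac{4993}{6}$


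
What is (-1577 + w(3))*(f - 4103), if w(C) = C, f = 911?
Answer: 5024208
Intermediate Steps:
(-1577 + w(3))*(f - 4103) = (-1577 + 3)*(911 - 4103) = -1574*(-3192) = 5024208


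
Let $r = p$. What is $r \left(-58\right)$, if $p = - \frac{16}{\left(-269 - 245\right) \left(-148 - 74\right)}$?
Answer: $\frac{232}{28527} \approx 0.0081327$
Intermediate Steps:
$p = - \frac{4}{28527}$ ($p = - \frac{16}{\left(-514\right) \left(-222\right)} = - \frac{16}{114108} = \left(-16\right) \frac{1}{114108} = - \frac{4}{28527} \approx -0.00014022$)
$r = - \frac{4}{28527} \approx -0.00014022$
$r \left(-58\right) = \left(- \frac{4}{28527}\right) \left(-58\right) = \frac{232}{28527}$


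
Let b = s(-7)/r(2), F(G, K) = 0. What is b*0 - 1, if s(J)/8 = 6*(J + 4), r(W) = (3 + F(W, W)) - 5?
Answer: -1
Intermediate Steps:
r(W) = -2 (r(W) = (3 + 0) - 5 = 3 - 5 = -2)
s(J) = 192 + 48*J (s(J) = 8*(6*(J + 4)) = 8*(6*(4 + J)) = 8*(24 + 6*J) = 192 + 48*J)
b = 72 (b = (192 + 48*(-7))/(-2) = (192 - 336)*(-½) = -144*(-½) = 72)
b*0 - 1 = 72*0 - 1 = 0 - 1 = -1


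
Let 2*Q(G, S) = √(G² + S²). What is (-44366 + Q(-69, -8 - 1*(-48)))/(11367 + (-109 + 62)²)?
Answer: -22183/6788 + √6361/27152 ≈ -3.2650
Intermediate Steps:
Q(G, S) = √(G² + S²)/2
(-44366 + Q(-69, -8 - 1*(-48)))/(11367 + (-109 + 62)²) = (-44366 + √((-69)² + (-8 - 1*(-48))²)/2)/(11367 + (-109 + 62)²) = (-44366 + √(4761 + (-8 + 48)²)/2)/(11367 + (-47)²) = (-44366 + √(4761 + 40²)/2)/(11367 + 2209) = (-44366 + √(4761 + 1600)/2)/13576 = (-44366 + √6361/2)*(1/13576) = -22183/6788 + √6361/27152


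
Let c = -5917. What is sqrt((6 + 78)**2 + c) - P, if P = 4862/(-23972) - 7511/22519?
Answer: 1590885/2966074 + sqrt(1139) ≈ 34.285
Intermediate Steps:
P = -1590885/2966074 (P = 4862*(-1/23972) - 7511*1/22519 = -187/922 - 1073/3217 = -1590885/2966074 ≈ -0.53636)
sqrt((6 + 78)**2 + c) - P = sqrt((6 + 78)**2 - 5917) - 1*(-1590885/2966074) = sqrt(84**2 - 5917) + 1590885/2966074 = sqrt(7056 - 5917) + 1590885/2966074 = sqrt(1139) + 1590885/2966074 = 1590885/2966074 + sqrt(1139)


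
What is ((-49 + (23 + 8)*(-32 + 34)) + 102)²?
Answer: 13225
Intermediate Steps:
((-49 + (23 + 8)*(-32 + 34)) + 102)² = ((-49 + 31*2) + 102)² = ((-49 + 62) + 102)² = (13 + 102)² = 115² = 13225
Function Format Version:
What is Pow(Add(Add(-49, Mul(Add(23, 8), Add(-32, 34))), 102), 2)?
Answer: 13225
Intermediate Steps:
Pow(Add(Add(-49, Mul(Add(23, 8), Add(-32, 34))), 102), 2) = Pow(Add(Add(-49, Mul(31, 2)), 102), 2) = Pow(Add(Add(-49, 62), 102), 2) = Pow(Add(13, 102), 2) = Pow(115, 2) = 13225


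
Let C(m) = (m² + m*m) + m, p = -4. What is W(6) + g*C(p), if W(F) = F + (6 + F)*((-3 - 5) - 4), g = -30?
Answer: -978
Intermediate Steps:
C(m) = m + 2*m² (C(m) = (m² + m²) + m = 2*m² + m = m + 2*m²)
W(F) = -72 - 11*F (W(F) = F + (6 + F)*(-8 - 4) = F + (6 + F)*(-12) = F + (-72 - 12*F) = -72 - 11*F)
W(6) + g*C(p) = (-72 - 11*6) - (-120)*(1 + 2*(-4)) = (-72 - 66) - (-120)*(1 - 8) = -138 - (-120)*(-7) = -138 - 30*28 = -138 - 840 = -978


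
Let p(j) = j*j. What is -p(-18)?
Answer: -324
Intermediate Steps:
p(j) = j²
-p(-18) = -1*(-18)² = -1*324 = -324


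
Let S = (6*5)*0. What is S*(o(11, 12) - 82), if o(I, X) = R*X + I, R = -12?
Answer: 0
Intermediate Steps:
o(I, X) = I - 12*X (o(I, X) = -12*X + I = I - 12*X)
S = 0 (S = 30*0 = 0)
S*(o(11, 12) - 82) = 0*((11 - 12*12) - 82) = 0*((11 - 144) - 82) = 0*(-133 - 82) = 0*(-215) = 0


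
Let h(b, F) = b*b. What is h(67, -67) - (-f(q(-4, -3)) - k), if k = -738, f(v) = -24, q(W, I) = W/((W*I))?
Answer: 3727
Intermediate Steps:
q(W, I) = 1/I (q(W, I) = W/((I*W)) = W*(1/(I*W)) = 1/I)
h(b, F) = b²
h(67, -67) - (-f(q(-4, -3)) - k) = 67² - (-1*(-24) - 1*(-738)) = 4489 - (24 + 738) = 4489 - 1*762 = 4489 - 762 = 3727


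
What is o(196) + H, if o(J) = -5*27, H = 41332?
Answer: 41197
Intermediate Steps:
o(J) = -135
o(196) + H = -135 + 41332 = 41197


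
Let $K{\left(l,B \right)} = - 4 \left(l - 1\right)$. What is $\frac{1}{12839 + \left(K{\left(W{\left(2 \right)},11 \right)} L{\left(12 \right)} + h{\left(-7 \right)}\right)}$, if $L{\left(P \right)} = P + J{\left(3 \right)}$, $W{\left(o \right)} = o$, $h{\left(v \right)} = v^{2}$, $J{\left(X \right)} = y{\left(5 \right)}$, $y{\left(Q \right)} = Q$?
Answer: $\frac{1}{12820} \approx 7.8003 \cdot 10^{-5}$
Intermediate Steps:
$J{\left(X \right)} = 5$
$L{\left(P \right)} = 5 + P$ ($L{\left(P \right)} = P + 5 = 5 + P$)
$K{\left(l,B \right)} = 4 - 4 l$ ($K{\left(l,B \right)} = - 4 \left(-1 + l\right) = 4 - 4 l$)
$\frac{1}{12839 + \left(K{\left(W{\left(2 \right)},11 \right)} L{\left(12 \right)} + h{\left(-7 \right)}\right)} = \frac{1}{12839 + \left(\left(4 - 8\right) \left(5 + 12\right) + \left(-7\right)^{2}\right)} = \frac{1}{12839 + \left(\left(4 - 8\right) 17 + 49\right)} = \frac{1}{12839 + \left(\left(-4\right) 17 + 49\right)} = \frac{1}{12839 + \left(-68 + 49\right)} = \frac{1}{12839 - 19} = \frac{1}{12820}$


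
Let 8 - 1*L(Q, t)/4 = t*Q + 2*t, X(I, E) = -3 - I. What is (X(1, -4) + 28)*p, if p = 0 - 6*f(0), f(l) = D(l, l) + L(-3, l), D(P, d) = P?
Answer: -4608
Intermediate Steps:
L(Q, t) = 32 - 8*t - 4*Q*t (L(Q, t) = 32 - 4*(t*Q + 2*t) = 32 - 4*(Q*t + 2*t) = 32 - 4*(2*t + Q*t) = 32 + (-8*t - 4*Q*t) = 32 - 8*t - 4*Q*t)
f(l) = 32 + 5*l (f(l) = l + (32 - 8*l - 4*(-3)*l) = l + (32 - 8*l + 12*l) = l + (32 + 4*l) = 32 + 5*l)
p = -192 (p = 0 - 6*(32 + 5*0) = 0 - 6*(32 + 0) = 0 - 6*32 = 0 - 192 = -192)
(X(1, -4) + 28)*p = ((-3 - 1*1) + 28)*(-192) = ((-3 - 1) + 28)*(-192) = (-4 + 28)*(-192) = 24*(-192) = -4608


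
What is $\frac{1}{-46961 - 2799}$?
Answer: $- \frac{1}{49760} \approx -2.0096 \cdot 10^{-5}$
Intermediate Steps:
$\frac{1}{-46961 - 2799} = \frac{1}{-49760} = - \frac{1}{49760}$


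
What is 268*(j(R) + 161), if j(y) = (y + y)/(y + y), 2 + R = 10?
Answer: 43416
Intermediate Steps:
R = 8 (R = -2 + 10 = 8)
j(y) = 1 (j(y) = (2*y)/((2*y)) = (2*y)*(1/(2*y)) = 1)
268*(j(R) + 161) = 268*(1 + 161) = 268*162 = 43416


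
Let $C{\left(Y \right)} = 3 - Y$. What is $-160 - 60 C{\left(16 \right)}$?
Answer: $620$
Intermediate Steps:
$-160 - 60 C{\left(16 \right)} = -160 - 60 \left(3 - 16\right) = -160 - -780 = -160 + 780 = 620$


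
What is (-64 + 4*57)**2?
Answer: 26896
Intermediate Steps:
(-64 + 4*57)**2 = (-64 + 228)**2 = 164**2 = 26896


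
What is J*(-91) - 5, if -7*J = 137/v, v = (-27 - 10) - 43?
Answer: -2181/80 ≈ -27.263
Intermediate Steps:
v = -80 (v = -37 - 43 = -80)
J = 137/560 (J = -137/(7*(-80)) = -137*(-1)/(7*80) = -⅐*(-137/80) = 137/560 ≈ 0.24464)
J*(-91) - 5 = (137/560)*(-91) - 5 = -1781/80 - 5 = -2181/80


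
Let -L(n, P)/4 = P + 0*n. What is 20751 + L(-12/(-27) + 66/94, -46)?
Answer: 20935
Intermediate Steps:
L(n, P) = -4*P (L(n, P) = -4*(P + 0*n) = -4*(P + 0) = -4*P)
20751 + L(-12/(-27) + 66/94, -46) = 20751 - 4*(-46) = 20751 + 184 = 20935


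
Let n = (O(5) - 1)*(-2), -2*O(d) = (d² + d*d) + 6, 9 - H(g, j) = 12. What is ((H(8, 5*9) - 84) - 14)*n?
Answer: -5858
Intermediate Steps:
H(g, j) = -3 (H(g, j) = 9 - 1*12 = 9 - 12 = -3)
O(d) = -3 - d² (O(d) = -((d² + d*d) + 6)/2 = -((d² + d²) + 6)/2 = -(2*d² + 6)/2 = -(6 + 2*d²)/2 = -3 - d²)
n = 58 (n = ((-3 - 1*5²) - 1)*(-2) = ((-3 - 1*25) - 1)*(-2) = ((-3 - 25) - 1)*(-2) = (-28 - 1)*(-2) = -29*(-2) = 58)
((H(8, 5*9) - 84) - 14)*n = ((-3 - 84) - 14)*58 = (-87 - 14)*58 = -101*58 = -5858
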